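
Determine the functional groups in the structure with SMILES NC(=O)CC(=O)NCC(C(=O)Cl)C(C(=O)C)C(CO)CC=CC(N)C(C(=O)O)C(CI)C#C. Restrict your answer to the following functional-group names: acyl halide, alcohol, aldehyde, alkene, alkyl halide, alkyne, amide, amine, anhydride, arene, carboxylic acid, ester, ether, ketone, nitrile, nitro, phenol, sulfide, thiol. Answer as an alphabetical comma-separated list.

Working along the chain:
  H2NCO: –C(=O)NH2: carbonyl C bonded to C and to N → amide (the N is not a separate amine).
  CH2CONHCH2: –C(=O)–N– linkage → amide (the N is not an amine).
  CH(COCl): pendant –C(=O)X: carbonyl C bonded to C and halogen → acyl halide.
  CH(COCH3): pendant –COCH3: carbonyl C bonded to two carbons → ketone.
  CH(CH2OH): pendant –CH2OH on an sp³ backbone C → alcohol.
  CH=CH: C=C double bond → alkene.
  CH(NH2): –NH2 on an sp³ carbon with no adjacent C=O → amine.
  CH(COOH): pendant –COOH: carbonyl C bonded to C and –OH → carboxylic acid.
  CH(CH2I): pendant –CH2X: halogen on sp³ carbon → alkyl halide.
  C≡CH: C≡C triple bond → alkyne.

acyl halide, alcohol, alkene, alkyl halide, alkyne, amide, amine, carboxylic acid, ketone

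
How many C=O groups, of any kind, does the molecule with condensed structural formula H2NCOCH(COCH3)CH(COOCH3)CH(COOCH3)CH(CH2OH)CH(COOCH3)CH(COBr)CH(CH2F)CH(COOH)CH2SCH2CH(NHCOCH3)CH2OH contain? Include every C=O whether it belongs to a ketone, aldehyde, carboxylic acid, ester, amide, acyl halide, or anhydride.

8

H2NCO: amide, 1 C=O (running total 1).
CH(COCH3): ketone, 1 C=O (running total 2).
CH(COOCH3): ester, 1 C=O (running total 3).
CH(COOCH3): ester, 1 C=O (running total 4).
CH(COOCH3): ester, 1 C=O (running total 5).
CH(COBr): acyl halide, 1 C=O (running total 6).
CH(COOH): carboxylic acid, 1 C=O (running total 7).
CH(NHCOCH3): amide, 1 C=O (running total 8).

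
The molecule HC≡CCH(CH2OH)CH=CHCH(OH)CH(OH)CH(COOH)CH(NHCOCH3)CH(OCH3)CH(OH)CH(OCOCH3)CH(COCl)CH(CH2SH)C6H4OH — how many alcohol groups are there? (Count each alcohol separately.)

C≡C triple bond → alkyne.
pendant –CH2OH on an sp³ backbone C → alcohol.
C=C double bond → alkene.
–OH on an sp³ carbon → alcohol (secondary).
–OH on an sp³ carbon → alcohol (secondary).
pendant –COOH: carbonyl C bonded to C and –OH → carboxylic acid.
pendant –NHC(=O)CH3: N bonded to a carbonyl → amide (not amine).
pendant –OCH3: C–O–C with sp³ C, no adjacent C=O → ether.
–OH on an sp³ carbon → alcohol (secondary).
pendant –OC(=O)CH3: an acyloxy group → ester.
pendant –C(=O)X: carbonyl C bonded to C and halogen → acyl halide.
pendant –CH2SH → thiol.
–OH attached directly to an aromatic ring → phenol (not alcohol); the ring itself is an arene.
Alcohol appears at: CH(CH2OH), CH(OH), CH(OH), CH(OH) → 4.

4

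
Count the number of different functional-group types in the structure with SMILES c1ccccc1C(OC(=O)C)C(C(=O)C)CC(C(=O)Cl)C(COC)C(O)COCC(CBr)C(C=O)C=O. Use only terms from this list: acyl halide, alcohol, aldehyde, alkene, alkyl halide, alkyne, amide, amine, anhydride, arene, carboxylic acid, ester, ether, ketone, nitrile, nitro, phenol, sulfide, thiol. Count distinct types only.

8

Taking each segment in turn:
  C6H5: C6H5– phenyl ring → arene.
  CH(OCOCH3): pendant –OC(=O)CH3: an acyloxy group → ester.
  CH(COCH3): pendant –COCH3: carbonyl C bonded to two carbons → ketone.
  CH(COCl): pendant –C(=O)X: carbonyl C bonded to C and halogen → acyl halide.
  CH(CH2OCH3): pendant –CH2OCH3: C–O–C linkage → ether.
  CH(OH): –OH on an sp³ carbon → alcohol (secondary).
  CH2OCH2: C–O–C with sp³ carbons on both sides and no adjacent C=O → ether.
  CH(CH2Br): pendant –CH2X: halogen on sp³ carbon → alkyl halide.
  CH(CHO): pendant –CHO: carbonyl C bonded to C and H → aldehyde.
  CHO: terminal –CHO: carbonyl C bonded to H and C → aldehyde.
Distinct types present: acyl halide, alcohol, aldehyde, alkyl halide, arene, ester, ether, ketone.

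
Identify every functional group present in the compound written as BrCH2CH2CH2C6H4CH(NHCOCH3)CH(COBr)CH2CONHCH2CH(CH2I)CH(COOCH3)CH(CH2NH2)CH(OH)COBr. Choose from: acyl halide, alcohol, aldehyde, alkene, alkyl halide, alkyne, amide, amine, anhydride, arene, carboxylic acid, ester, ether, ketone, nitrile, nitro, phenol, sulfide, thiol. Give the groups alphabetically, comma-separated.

Working along the chain:
  BrCH2: halogen on an sp³ carbon → alkyl halide.
  C6H4: para-disubstituted benzene ring → arene.
  CH(NHCOCH3): pendant –NHC(=O)CH3: N bonded to a carbonyl → amide (not amine).
  CH(COBr): pendant –C(=O)X: carbonyl C bonded to C and halogen → acyl halide.
  CH2CONHCH2: –C(=O)–N– linkage → amide (the N is not an amine).
  CH(CH2I): pendant –CH2X: halogen on sp³ carbon → alkyl halide.
  CH(COOCH3): pendant –COOCH3: carbonyl C bonded to C and –OCH3 → ester.
  CH(CH2NH2): pendant –CH2NH2: N on sp³ C, no adjacent C=O → amine.
  CH(OH): –OH on an sp³ carbon → alcohol (secondary).
  COBr: –C(=O)Br: carbonyl C bonded to C and to a halogen → acyl halide (not alkyl halide).

acyl halide, alcohol, alkyl halide, amide, amine, arene, ester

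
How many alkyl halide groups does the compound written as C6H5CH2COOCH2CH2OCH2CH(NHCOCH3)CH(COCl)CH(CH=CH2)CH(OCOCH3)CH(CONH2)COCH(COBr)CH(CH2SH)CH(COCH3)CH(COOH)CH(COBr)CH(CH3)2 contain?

0

C6H5– phenyl ring → arene.
–C(=O)–O–C with C on the carbonyl side → ester.
C–O–C with sp³ carbons on both sides and no adjacent C=O → ether.
pendant –NHC(=O)CH3: N bonded to a carbonyl → amide (not amine).
pendant –C(=O)X: carbonyl C bonded to C and halogen → acyl halide.
pendant –CH=CH2: C=C double bond → alkene.
pendant –OC(=O)CH3: an acyloxy group → ester.
pendant –CONH2: carbonyl C bonded to C and N → amide.
–C(=O)– with carbon on both sides → ketone.
pendant –C(=O)X: carbonyl C bonded to C and halogen → acyl halide.
pendant –CH2SH → thiol.
pendant –COCH3: carbonyl C bonded to two carbons → ketone.
pendant –COOH: carbonyl C bonded to C and –OH → carboxylic acid.
pendant –C(=O)X: carbonyl C bonded to C and halogen → acyl halide.
No segment is a alkyl halide: CH(COCl) is acyl halide, not alkyl halide; CH(COBr) is acyl halide, not alkyl halide; CH(COBr) is acyl halide, not alkyl halide. → 0.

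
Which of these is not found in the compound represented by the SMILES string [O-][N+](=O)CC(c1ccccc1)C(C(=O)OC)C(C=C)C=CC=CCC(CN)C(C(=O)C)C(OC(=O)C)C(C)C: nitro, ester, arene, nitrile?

nitrile

arene: present (CH(C6H5) — pendant –C6H5: benzene ring → arene).
nitro: present (O2NCH2 — –NO2 on carbon → nitro group).
ester: present (CH(COOCH3) — pendant –COOCH3: carbonyl C bonded to C and –OCH3 → ester).
nitrile: no segment matches this pattern.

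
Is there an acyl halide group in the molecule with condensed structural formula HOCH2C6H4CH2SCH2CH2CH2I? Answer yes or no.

HO– on an sp³ carbon → alcohol.
para-disubstituted benzene ring → arene.
C–S–C linkage → sulfide (thioether).
halogen on an sp³ carbon → alkyl halide.
The groups actually present are: alcohol, alkyl halide, arene, sulfide.

no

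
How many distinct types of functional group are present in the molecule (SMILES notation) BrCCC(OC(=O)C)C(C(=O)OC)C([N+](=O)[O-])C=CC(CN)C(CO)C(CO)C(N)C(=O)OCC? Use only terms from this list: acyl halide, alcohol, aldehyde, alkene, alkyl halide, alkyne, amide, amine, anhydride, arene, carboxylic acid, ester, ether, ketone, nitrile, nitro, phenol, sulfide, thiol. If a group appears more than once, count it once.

Working along the chain:
  BrCH2: halogen on an sp³ carbon → alkyl halide.
  CH(OCOCH3): pendant –OC(=O)CH3: an acyloxy group → ester.
  CH(COOCH3): pendant –COOCH3: carbonyl C bonded to C and –OCH3 → ester.
  CH(NO2): –NO2 on an sp³ carbon → nitro (the N=O is not a carbonyl).
  CH=CH: C=C double bond → alkene.
  CH(CH2NH2): pendant –CH2NH2: N on sp³ C, no adjacent C=O → amine.
  CH(CH2OH): pendant –CH2OH on an sp³ backbone C → alcohol.
  CH(CH2OH): pendant –CH2OH on an sp³ backbone C → alcohol.
  CH(NH2): –NH2 on an sp³ carbon with no adjacent C=O → amine.
  COOCH2CH3: –C(=O)OCH2CH3: carbonyl C bonded to C and to –OEt → ester.
Distinct types present: alcohol, alkene, alkyl halide, amine, ester, nitro.

6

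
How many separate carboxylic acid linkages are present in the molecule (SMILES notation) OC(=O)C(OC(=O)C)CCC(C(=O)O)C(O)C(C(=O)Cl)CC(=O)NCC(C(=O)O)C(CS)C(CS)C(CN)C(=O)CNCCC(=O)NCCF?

–COOH: carbonyl C bonded to –OH and C → carboxylic acid (the –OH is not a separate alcohol).
pendant –OC(=O)CH3: an acyloxy group → ester.
pendant –COOH: carbonyl C bonded to C and –OH → carboxylic acid.
–OH on an sp³ carbon → alcohol (secondary).
pendant –C(=O)X: carbonyl C bonded to C and halogen → acyl halide.
–C(=O)–N– linkage → amide (the N is not an amine).
pendant –COOH: carbonyl C bonded to C and –OH → carboxylic acid.
pendant –CH2SH → thiol.
pendant –CH2SH → thiol.
pendant –CH2NH2: N on sp³ C, no adjacent C=O → amine.
–C(=O)– with carbon on both sides → ketone.
C–N–C with sp³ carbons and no adjacent C=O → amine (secondary).
–C(=O)–N– linkage → amide (the N is not an amine).
halogen on an sp³ carbon → alkyl halide.
Carboxylic acid appears at: HOOC, CH(COOH), CH(COOH) → 3.

3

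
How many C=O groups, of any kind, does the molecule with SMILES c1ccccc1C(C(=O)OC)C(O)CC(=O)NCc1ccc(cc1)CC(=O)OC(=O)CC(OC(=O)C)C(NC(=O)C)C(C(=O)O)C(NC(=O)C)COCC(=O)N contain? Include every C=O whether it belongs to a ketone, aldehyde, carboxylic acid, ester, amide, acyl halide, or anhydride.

CH(COOCH3): ester, 1 C=O (running total 1).
CH2CONHCH2: amide, 1 C=O (running total 2).
CH2CO-O-COCH2: anhydride, 2 C=O (running total 4).
CH(OCOCH3): ester, 1 C=O (running total 5).
CH(NHCOCH3): amide, 1 C=O (running total 6).
CH(COOH): carboxylic acid, 1 C=O (running total 7).
CH(NHCOCH3): amide, 1 C=O (running total 8).
CONH2: amide, 1 C=O (running total 9).

9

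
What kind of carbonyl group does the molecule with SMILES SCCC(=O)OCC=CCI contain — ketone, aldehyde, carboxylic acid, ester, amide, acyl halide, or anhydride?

ester

The carbonyl is in the CH2COOCH2 segment: –C(=O)–O–C with C on the carbonyl side → ester.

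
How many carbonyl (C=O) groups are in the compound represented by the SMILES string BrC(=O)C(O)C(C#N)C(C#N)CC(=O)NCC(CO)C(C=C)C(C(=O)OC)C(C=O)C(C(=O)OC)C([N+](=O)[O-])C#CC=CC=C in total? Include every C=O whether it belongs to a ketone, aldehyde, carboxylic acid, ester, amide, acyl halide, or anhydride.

BrCO: acyl halide, 1 C=O (running total 1).
CH2CONHCH2: amide, 1 C=O (running total 2).
CH(COOCH3): ester, 1 C=O (running total 3).
CH(CHO): aldehyde, 1 C=O (running total 4).
CH(COOCH3): ester, 1 C=O (running total 5).

5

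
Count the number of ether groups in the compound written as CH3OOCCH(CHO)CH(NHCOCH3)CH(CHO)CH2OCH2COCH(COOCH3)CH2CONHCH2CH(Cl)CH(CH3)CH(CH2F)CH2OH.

1

Reading the structure from left to right:
  CH3OOC: CH3O–C(=O)–: carbonyl C bonded to C and to –OCH3 → ester (not ketone + ether).
  CH(CHO): pendant –CHO: carbonyl C bonded to C and H → aldehyde.
  CH(NHCOCH3): pendant –NHC(=O)CH3: N bonded to a carbonyl → amide (not amine).
  CH(CHO): pendant –CHO: carbonyl C bonded to C and H → aldehyde.
  CH2OCH2: C–O–C with sp³ carbons on both sides and no adjacent C=O → ether.
  CO: –C(=O)– with carbon on both sides → ketone.
  CH(COOCH3): pendant –COOCH3: carbonyl C bonded to C and –OCH3 → ester.
  CH2CONHCH2: –C(=O)–N– linkage → amide (the N is not an amine).
  CH(Cl): halogen on an sp³ carbon → alkyl halide.
  CH(CH2F): pendant –CH2X: halogen on sp³ carbon → alkyl halide.
  CH2OH: –OH on an sp³ carbon → alcohol.
Ether appears at: CH2OCH2 → 1.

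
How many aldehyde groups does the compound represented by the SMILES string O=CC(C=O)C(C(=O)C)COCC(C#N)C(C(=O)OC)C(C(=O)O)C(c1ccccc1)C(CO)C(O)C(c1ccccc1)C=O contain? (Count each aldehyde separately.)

Reading the structure from left to right:
  OHC: terminal –CHO: carbonyl C bonded to H and C → aldehyde.
  CH(CHO): pendant –CHO: carbonyl C bonded to C and H → aldehyde.
  CH(COCH3): pendant –COCH3: carbonyl C bonded to two carbons → ketone.
  CH2OCH2: C–O–C with sp³ carbons on both sides and no adjacent C=O → ether.
  CH(CN): pendant –C≡N: nitrile.
  CH(COOCH3): pendant –COOCH3: carbonyl C bonded to C and –OCH3 → ester.
  CH(COOH): pendant –COOH: carbonyl C bonded to C and –OH → carboxylic acid.
  CH(C6H5): pendant –C6H5: benzene ring → arene.
  CH(CH2OH): pendant –CH2OH on an sp³ backbone C → alcohol.
  CH(OH): –OH on an sp³ carbon → alcohol (secondary).
  CH(C6H5): pendant –C6H5: benzene ring → arene.
  CHO: terminal –CHO: carbonyl C bonded to H and C → aldehyde.
Aldehyde appears at: OHC, CH(CHO), CHO → 3.

3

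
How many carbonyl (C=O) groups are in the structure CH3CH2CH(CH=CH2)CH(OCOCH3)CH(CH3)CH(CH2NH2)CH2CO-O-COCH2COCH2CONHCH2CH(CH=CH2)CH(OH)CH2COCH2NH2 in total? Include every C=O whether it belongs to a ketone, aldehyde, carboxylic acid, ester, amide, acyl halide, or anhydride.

6

CH(OCOCH3): ester, 1 C=O (running total 1).
CH2CO-O-COCH2: anhydride, 2 C=O (running total 3).
CO: ketone, 1 C=O (running total 4).
CH2CONHCH2: amide, 1 C=O (running total 5).
CO: ketone, 1 C=O (running total 6).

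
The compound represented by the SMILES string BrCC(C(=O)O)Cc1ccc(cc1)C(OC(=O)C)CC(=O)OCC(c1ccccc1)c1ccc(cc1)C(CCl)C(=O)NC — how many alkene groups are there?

halogen on an sp³ carbon → alkyl halide.
pendant –COOH: carbonyl C bonded to C and –OH → carboxylic acid.
para-disubstituted benzene ring → arene.
pendant –OC(=O)CH3: an acyloxy group → ester.
–C(=O)–O–C with C on the carbonyl side → ester.
pendant –C6H5: benzene ring → arene.
para-disubstituted benzene ring → arene.
pendant –CH2X: halogen on sp³ carbon → alkyl halide.
–C(=O)NHCH3: carbonyl C bonded to C and to N → amide (the N is not an amine).
No segment is a alkene: C6H4 is arene, not alkene; CH(C6H5) is arene, not alkene; C6H4 is arene, not alkene. → 0.

0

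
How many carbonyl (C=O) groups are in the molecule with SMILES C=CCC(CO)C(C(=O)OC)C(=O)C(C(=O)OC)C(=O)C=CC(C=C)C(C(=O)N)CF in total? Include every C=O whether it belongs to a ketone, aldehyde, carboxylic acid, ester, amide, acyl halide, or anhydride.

5

CH(COOCH3): ester, 1 C=O (running total 1).
CO: ketone, 1 C=O (running total 2).
CH(COOCH3): ester, 1 C=O (running total 3).
CO: ketone, 1 C=O (running total 4).
CH(CONH2): amide, 1 C=O (running total 5).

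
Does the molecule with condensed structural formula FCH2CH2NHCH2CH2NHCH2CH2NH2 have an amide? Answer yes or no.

no

halogen on an sp³ carbon → alkyl halide.
C–N–C with sp³ carbons and no adjacent C=O → amine (secondary).
C–N–C with sp³ carbons and no adjacent C=O → amine (secondary).
–NH2 on an sp³ carbon with no adjacent C=O → amine.
The groups actually present are: alkyl halide, amine.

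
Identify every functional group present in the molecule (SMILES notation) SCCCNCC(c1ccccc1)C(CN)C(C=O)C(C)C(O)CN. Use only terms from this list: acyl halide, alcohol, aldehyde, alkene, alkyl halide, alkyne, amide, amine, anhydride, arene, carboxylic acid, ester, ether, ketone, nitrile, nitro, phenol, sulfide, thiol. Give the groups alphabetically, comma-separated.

alcohol, aldehyde, amine, arene, thiol

–SH on an sp³ carbon → thiol.
C–N–C with sp³ carbons and no adjacent C=O → amine (secondary).
pendant –C6H5: benzene ring → arene.
pendant –CH2NH2: N on sp³ C, no adjacent C=O → amine.
pendant –CHO: carbonyl C bonded to C and H → aldehyde.
–OH on an sp³ carbon → alcohol (secondary).
–NH2 on an sp³ carbon with no adjacent C=O → amine.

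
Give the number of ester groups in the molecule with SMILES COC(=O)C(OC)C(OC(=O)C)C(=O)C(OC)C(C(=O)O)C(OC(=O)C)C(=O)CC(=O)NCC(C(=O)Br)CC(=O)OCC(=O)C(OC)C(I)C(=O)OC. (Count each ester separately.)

Taking each segment in turn:
  CH3OOC: CH3O–C(=O)–: carbonyl C bonded to C and to –OCH3 → ester (not ketone + ether).
  CH(OCH3): pendant –OCH3: C–O–C with sp³ C, no adjacent C=O → ether.
  CH(OCOCH3): pendant –OC(=O)CH3: an acyloxy group → ester.
  CO: –C(=O)– with carbon on both sides → ketone.
  CH(OCH3): pendant –OCH3: C–O–C with sp³ C, no adjacent C=O → ether.
  CH(COOH): pendant –COOH: carbonyl C bonded to C and –OH → carboxylic acid.
  CH(OCOCH3): pendant –OC(=O)CH3: an acyloxy group → ester.
  CO: –C(=O)– with carbon on both sides → ketone.
  CH2CONHCH2: –C(=O)–N– linkage → amide (the N is not an amine).
  CH(COBr): pendant –C(=O)X: carbonyl C bonded to C and halogen → acyl halide.
  CH2COOCH2: –C(=O)–O–C with C on the carbonyl side → ester.
  CO: –C(=O)– with carbon on both sides → ketone.
  CH(OCH3): pendant –OCH3: C–O–C with sp³ C, no adjacent C=O → ether.
  CH(I): halogen on an sp³ carbon → alkyl halide.
  COOCH3: –C(=O)OCH3: carbonyl C bonded to C and to –OCH3 → ester (not ketone + ether).
Ester appears at: CH3OOC, CH(OCOCH3), CH(OCOCH3), CH2COOCH2, COOCH3 → 5.

5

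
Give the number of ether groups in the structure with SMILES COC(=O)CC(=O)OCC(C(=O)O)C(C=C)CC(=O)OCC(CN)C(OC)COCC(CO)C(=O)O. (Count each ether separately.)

CH3O–C(=O)–: carbonyl C bonded to C and to –OCH3 → ester (not ketone + ether).
–C(=O)–O–C with C on the carbonyl side → ester.
pendant –COOH: carbonyl C bonded to C and –OH → carboxylic acid.
pendant –CH=CH2: C=C double bond → alkene.
–C(=O)–O–C with C on the carbonyl side → ester.
pendant –CH2NH2: N on sp³ C, no adjacent C=O → amine.
pendant –OCH3: C–O–C with sp³ C, no adjacent C=O → ether.
C–O–C with sp³ carbons on both sides and no adjacent C=O → ether.
pendant –CH2OH on an sp³ backbone C → alcohol.
–COOH: carbonyl C bonded to –OH and C → carboxylic acid (the –OH is not a separate alcohol).
Ether appears at: CH(OCH3), CH2OCH2 → 2.

2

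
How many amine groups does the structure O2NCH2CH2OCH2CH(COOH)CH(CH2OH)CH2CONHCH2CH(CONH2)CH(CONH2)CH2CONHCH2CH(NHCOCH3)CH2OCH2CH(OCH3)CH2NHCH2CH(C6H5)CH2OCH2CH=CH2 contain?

–NO2 on carbon → nitro group.
C–O–C with sp³ carbons on both sides and no adjacent C=O → ether.
pendant –COOH: carbonyl C bonded to C and –OH → carboxylic acid.
pendant –CH2OH on an sp³ backbone C → alcohol.
–C(=O)–N– linkage → amide (the N is not an amine).
pendant –CONH2: carbonyl C bonded to C and N → amide.
pendant –CONH2: carbonyl C bonded to C and N → amide.
–C(=O)–N– linkage → amide (the N is not an amine).
pendant –NHC(=O)CH3: N bonded to a carbonyl → amide (not amine).
C–O–C with sp³ carbons on both sides and no adjacent C=O → ether.
pendant –OCH3: C–O–C with sp³ C, no adjacent C=O → ether.
C–N–C with sp³ carbons and no adjacent C=O → amine (secondary).
pendant –C6H5: benzene ring → arene.
C–O–C with sp³ carbons on both sides and no adjacent C=O → ether.
C=C double bond → alkene.
Amine appears at: CH2NHCH2 → 1.

1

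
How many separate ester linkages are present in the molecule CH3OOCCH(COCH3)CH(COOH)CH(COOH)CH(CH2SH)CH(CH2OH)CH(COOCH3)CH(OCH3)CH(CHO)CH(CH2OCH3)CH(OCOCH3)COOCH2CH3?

CH3O–C(=O)–: carbonyl C bonded to C and to –OCH3 → ester (not ketone + ether).
pendant –COCH3: carbonyl C bonded to two carbons → ketone.
pendant –COOH: carbonyl C bonded to C and –OH → carboxylic acid.
pendant –COOH: carbonyl C bonded to C and –OH → carboxylic acid.
pendant –CH2SH → thiol.
pendant –CH2OH on an sp³ backbone C → alcohol.
pendant –COOCH3: carbonyl C bonded to C and –OCH3 → ester.
pendant –OCH3: C–O–C with sp³ C, no adjacent C=O → ether.
pendant –CHO: carbonyl C bonded to C and H → aldehyde.
pendant –CH2OCH3: C–O–C linkage → ether.
pendant –OC(=O)CH3: an acyloxy group → ester.
–C(=O)OCH2CH3: carbonyl C bonded to C and to –OEt → ester.
Ester appears at: CH3OOC, CH(COOCH3), CH(OCOCH3), COOCH2CH3 → 4.

4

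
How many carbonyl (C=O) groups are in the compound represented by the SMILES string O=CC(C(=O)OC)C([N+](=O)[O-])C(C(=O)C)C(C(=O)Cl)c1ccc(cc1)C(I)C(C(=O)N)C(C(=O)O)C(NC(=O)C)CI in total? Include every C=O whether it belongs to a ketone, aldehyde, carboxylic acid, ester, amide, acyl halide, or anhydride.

OHC: aldehyde, 1 C=O (running total 1).
CH(COOCH3): ester, 1 C=O (running total 2).
CH(COCH3): ketone, 1 C=O (running total 3).
CH(COCl): acyl halide, 1 C=O (running total 4).
CH(CONH2): amide, 1 C=O (running total 5).
CH(COOH): carboxylic acid, 1 C=O (running total 6).
CH(NHCOCH3): amide, 1 C=O (running total 7).

7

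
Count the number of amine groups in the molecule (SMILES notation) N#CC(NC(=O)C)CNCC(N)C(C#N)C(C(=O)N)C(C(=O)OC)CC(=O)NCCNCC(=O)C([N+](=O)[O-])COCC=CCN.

4

N≡C–: carbon triple-bonded to nitrogen → nitrile.
pendant –NHC(=O)CH3: N bonded to a carbonyl → amide (not amine).
C–N–C with sp³ carbons and no adjacent C=O → amine (secondary).
–NH2 on an sp³ carbon with no adjacent C=O → amine.
pendant –C≡N: nitrile.
pendant –CONH2: carbonyl C bonded to C and N → amide.
pendant –COOCH3: carbonyl C bonded to C and –OCH3 → ester.
–C(=O)–N– linkage → amide (the N is not an amine).
C–N–C with sp³ carbons and no adjacent C=O → amine (secondary).
–C(=O)– with carbon on both sides → ketone.
–NO2 on an sp³ carbon → nitro (the N=O is not a carbonyl).
C–O–C with sp³ carbons on both sides and no adjacent C=O → ether.
C=C double bond → alkene.
–NH2 on an sp³ carbon with no adjacent C=O → amine.
Amine appears at: CH2NHCH2, CH(NH2), CH2NHCH2, CH2NH2 → 4.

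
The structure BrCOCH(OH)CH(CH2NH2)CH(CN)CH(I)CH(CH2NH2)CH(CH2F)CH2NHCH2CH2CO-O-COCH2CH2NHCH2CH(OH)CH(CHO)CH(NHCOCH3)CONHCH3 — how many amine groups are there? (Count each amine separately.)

Reading the structure from left to right:
  BrCO: –C(=O)Br: carbonyl C bonded to C and to a halogen → acyl halide (not alkyl halide).
  CH(OH): –OH on an sp³ carbon → alcohol (secondary).
  CH(CH2NH2): pendant –CH2NH2: N on sp³ C, no adjacent C=O → amine.
  CH(CN): pendant –C≡N: nitrile.
  CH(I): halogen on an sp³ carbon → alkyl halide.
  CH(CH2NH2): pendant –CH2NH2: N on sp³ C, no adjacent C=O → amine.
  CH(CH2F): pendant –CH2X: halogen on sp³ carbon → alkyl halide.
  CH2NHCH2: C–N–C with sp³ carbons and no adjacent C=O → amine (secondary).
  CH2CO-O-COCH2: two acyl groups sharing one oxygen, –C(=O)–O–C(=O)– → anhydride.
  CH2NHCH2: C–N–C with sp³ carbons and no adjacent C=O → amine (secondary).
  CH(OH): –OH on an sp³ carbon → alcohol (secondary).
  CH(CHO): pendant –CHO: carbonyl C bonded to C and H → aldehyde.
  CH(NHCOCH3): pendant –NHC(=O)CH3: N bonded to a carbonyl → amide (not amine).
  CONHCH3: –C(=O)NHCH3: carbonyl C bonded to C and to N → amide (the N is not an amine).
Amine appears at: CH(CH2NH2), CH(CH2NH2), CH2NHCH2, CH2NHCH2 → 4.

4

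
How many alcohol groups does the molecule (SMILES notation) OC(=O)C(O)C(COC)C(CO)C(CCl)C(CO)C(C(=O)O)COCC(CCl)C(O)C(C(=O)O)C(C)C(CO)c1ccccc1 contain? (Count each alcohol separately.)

–COOH: carbonyl C bonded to –OH and C → carboxylic acid (the –OH is not a separate alcohol).
–OH on an sp³ carbon → alcohol (secondary).
pendant –CH2OCH3: C–O–C linkage → ether.
pendant –CH2OH on an sp³ backbone C → alcohol.
pendant –CH2X: halogen on sp³ carbon → alkyl halide.
pendant –CH2OH on an sp³ backbone C → alcohol.
pendant –COOH: carbonyl C bonded to C and –OH → carboxylic acid.
C–O–C with sp³ carbons on both sides and no adjacent C=O → ether.
pendant –CH2X: halogen on sp³ carbon → alkyl halide.
–OH on an sp³ carbon → alcohol (secondary).
pendant –COOH: carbonyl C bonded to C and –OH → carboxylic acid.
pendant –CH2OH on an sp³ backbone C → alcohol.
–C6H5 phenyl ring → arene.
Alcohol appears at: CH(OH), CH(CH2OH), CH(CH2OH), CH(OH), CH(CH2OH) → 5.

5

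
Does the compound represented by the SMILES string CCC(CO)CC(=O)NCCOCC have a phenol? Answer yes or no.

no

pendant –CH2OH on an sp³ backbone C → alcohol.
–C(=O)–N– linkage → amide (the N is not an amine).
C–O–C with sp³ carbons on both sides and no adjacent C=O → ether.
In CH(CH2OH), the –OH is on an sp³ carbon, not on an aromatic ring, so it is an alcohol.
The groups actually present are: alcohol, amide, ether.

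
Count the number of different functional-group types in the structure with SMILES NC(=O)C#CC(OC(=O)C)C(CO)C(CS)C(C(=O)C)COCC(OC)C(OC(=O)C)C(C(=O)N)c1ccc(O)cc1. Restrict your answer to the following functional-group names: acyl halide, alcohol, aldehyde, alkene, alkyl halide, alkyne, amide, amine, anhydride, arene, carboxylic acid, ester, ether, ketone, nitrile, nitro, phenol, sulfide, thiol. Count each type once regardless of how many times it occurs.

Taking each segment in turn:
  H2NCO: –C(=O)NH2: carbonyl C bonded to C and to N → amide (the N is not a separate amine).
  C≡C: C≡C triple bond → alkyne.
  CH(OCOCH3): pendant –OC(=O)CH3: an acyloxy group → ester.
  CH(CH2OH): pendant –CH2OH on an sp³ backbone C → alcohol.
  CH(CH2SH): pendant –CH2SH → thiol.
  CH(COCH3): pendant –COCH3: carbonyl C bonded to two carbons → ketone.
  CH2OCH2: C–O–C with sp³ carbons on both sides and no adjacent C=O → ether.
  CH(OCH3): pendant –OCH3: C–O–C with sp³ C, no adjacent C=O → ether.
  CH(OCOCH3): pendant –OC(=O)CH3: an acyloxy group → ester.
  CH(CONH2): pendant –CONH2: carbonyl C bonded to C and N → amide.
  C6H4OH: –OH attached directly to an aromatic ring → phenol (not alcohol); the ring itself is an arene.
Distinct types present: alcohol, alkyne, amide, arene, ester, ether, ketone, phenol, thiol.

9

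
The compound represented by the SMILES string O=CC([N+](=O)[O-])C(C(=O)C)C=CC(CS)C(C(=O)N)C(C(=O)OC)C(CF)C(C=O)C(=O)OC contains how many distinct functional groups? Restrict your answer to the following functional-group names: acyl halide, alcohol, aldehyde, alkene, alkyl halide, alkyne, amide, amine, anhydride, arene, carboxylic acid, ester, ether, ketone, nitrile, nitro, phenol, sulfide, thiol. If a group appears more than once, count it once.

8

Reading the structure from left to right:
  OHC: terminal –CHO: carbonyl C bonded to H and C → aldehyde.
  CH(NO2): –NO2 on an sp³ carbon → nitro (the N=O is not a carbonyl).
  CH(COCH3): pendant –COCH3: carbonyl C bonded to two carbons → ketone.
  CH=CH: C=C double bond → alkene.
  CH(CH2SH): pendant –CH2SH → thiol.
  CH(CONH2): pendant –CONH2: carbonyl C bonded to C and N → amide.
  CH(COOCH3): pendant –COOCH3: carbonyl C bonded to C and –OCH3 → ester.
  CH(CH2F): pendant –CH2X: halogen on sp³ carbon → alkyl halide.
  CH(CHO): pendant –CHO: carbonyl C bonded to C and H → aldehyde.
  COOCH3: –C(=O)OCH3: carbonyl C bonded to C and to –OCH3 → ester (not ketone + ether).
Distinct types present: aldehyde, alkene, alkyl halide, amide, ester, ketone, nitro, thiol.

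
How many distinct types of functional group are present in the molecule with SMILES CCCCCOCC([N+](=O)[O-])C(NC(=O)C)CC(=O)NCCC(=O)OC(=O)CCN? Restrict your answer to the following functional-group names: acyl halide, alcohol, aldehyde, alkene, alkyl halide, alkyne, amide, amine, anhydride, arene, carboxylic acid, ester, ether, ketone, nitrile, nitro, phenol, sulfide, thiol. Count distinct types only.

5

C–O–C with sp³ carbons on both sides and no adjacent C=O → ether.
–NO2 on an sp³ carbon → nitro (the N=O is not a carbonyl).
pendant –NHC(=O)CH3: N bonded to a carbonyl → amide (not amine).
–C(=O)–N– linkage → amide (the N is not an amine).
two acyl groups sharing one oxygen, –C(=O)–O–C(=O)– → anhydride.
–NH2 on an sp³ carbon with no adjacent C=O → amine.
Distinct types present: amide, amine, anhydride, ether, nitro.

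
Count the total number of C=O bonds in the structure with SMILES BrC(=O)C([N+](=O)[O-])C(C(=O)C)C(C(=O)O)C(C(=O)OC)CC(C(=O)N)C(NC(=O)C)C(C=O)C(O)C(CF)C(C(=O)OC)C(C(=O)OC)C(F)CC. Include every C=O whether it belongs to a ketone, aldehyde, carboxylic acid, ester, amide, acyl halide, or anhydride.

9

BrCO: acyl halide, 1 C=O (running total 1).
CH(COCH3): ketone, 1 C=O (running total 2).
CH(COOH): carboxylic acid, 1 C=O (running total 3).
CH(COOCH3): ester, 1 C=O (running total 4).
CH(CONH2): amide, 1 C=O (running total 5).
CH(NHCOCH3): amide, 1 C=O (running total 6).
CH(CHO): aldehyde, 1 C=O (running total 7).
CH(COOCH3): ester, 1 C=O (running total 8).
CH(COOCH3): ester, 1 C=O (running total 9).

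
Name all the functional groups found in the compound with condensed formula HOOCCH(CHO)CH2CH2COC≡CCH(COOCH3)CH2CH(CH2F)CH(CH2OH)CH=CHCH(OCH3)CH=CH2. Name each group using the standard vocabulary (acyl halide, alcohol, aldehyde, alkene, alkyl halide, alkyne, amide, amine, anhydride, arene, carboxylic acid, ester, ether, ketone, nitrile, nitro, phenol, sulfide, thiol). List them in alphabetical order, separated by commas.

alcohol, aldehyde, alkene, alkyl halide, alkyne, carboxylic acid, ester, ether, ketone

–COOH: carbonyl C bonded to –OH and C → carboxylic acid (the –OH is not a separate alcohol).
pendant –CHO: carbonyl C bonded to C and H → aldehyde.
–C(=O)– with carbon on both sides → ketone.
C≡C triple bond → alkyne.
pendant –COOCH3: carbonyl C bonded to C and –OCH3 → ester.
pendant –CH2X: halogen on sp³ carbon → alkyl halide.
pendant –CH2OH on an sp³ backbone C → alcohol.
C=C double bond → alkene.
pendant –OCH3: C–O–C with sp³ C, no adjacent C=O → ether.
C=C double bond → alkene.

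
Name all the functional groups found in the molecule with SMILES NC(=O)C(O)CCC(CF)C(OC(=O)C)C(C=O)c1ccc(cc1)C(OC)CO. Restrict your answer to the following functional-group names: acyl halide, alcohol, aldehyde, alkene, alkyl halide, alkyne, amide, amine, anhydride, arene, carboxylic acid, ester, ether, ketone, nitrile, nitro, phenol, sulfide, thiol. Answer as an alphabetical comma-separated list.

Taking each segment in turn:
  H2NCO: –C(=O)NH2: carbonyl C bonded to C and to N → amide (the N is not a separate amine).
  CH(OH): –OH on an sp³ carbon → alcohol (secondary).
  CH(CH2F): pendant –CH2X: halogen on sp³ carbon → alkyl halide.
  CH(OCOCH3): pendant –OC(=O)CH3: an acyloxy group → ester.
  CH(CHO): pendant –CHO: carbonyl C bonded to C and H → aldehyde.
  C6H4: para-disubstituted benzene ring → arene.
  CH(OCH3): pendant –OCH3: C–O–C with sp³ C, no adjacent C=O → ether.
  CH2OH: –OH on an sp³ carbon → alcohol.

alcohol, aldehyde, alkyl halide, amide, arene, ester, ether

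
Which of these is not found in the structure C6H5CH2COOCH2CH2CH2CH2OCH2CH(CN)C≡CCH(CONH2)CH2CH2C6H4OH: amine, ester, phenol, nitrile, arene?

arene: present (C6H5 — C6H5– phenyl ring → arene).
phenol: present (C6H4OH — –OH attached directly to an aromatic ring → phenol (not alcohol); the ring itself is an arene).
nitrile: present (CH(CN) — pendant –C≡N: nitrile).
ester: present (CH2COOCH2 — –C(=O)–O–C with C on the carbonyl side → ester).
amine: absent. In CH(CONH2), the nitrogen is bonded directly to a carbonyl carbon, making it part of an amide, not a free amine.

amine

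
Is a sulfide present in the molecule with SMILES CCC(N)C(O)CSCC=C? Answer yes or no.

Taking each segment in turn:
  CH(NH2): –NH2 on an sp³ carbon with no adjacent C=O → amine.
  CH(OH): –OH on an sp³ carbon → alcohol (secondary).
  CH2SCH2: C–S–C linkage → sulfide (thioether).
  CH=CH2: C=C double bond → alkene.
The CH2SCH2 segment supplies the sulfide: C–S–C linkage → sulfide (thioether).

yes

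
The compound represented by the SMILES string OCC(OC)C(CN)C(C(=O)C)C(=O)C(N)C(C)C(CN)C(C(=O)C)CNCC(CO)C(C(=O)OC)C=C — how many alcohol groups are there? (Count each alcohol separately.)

2

Taking each segment in turn:
  HOCH2: HO– on an sp³ carbon → alcohol.
  CH(OCH3): pendant –OCH3: C–O–C with sp³ C, no adjacent C=O → ether.
  CH(CH2NH2): pendant –CH2NH2: N on sp³ C, no adjacent C=O → amine.
  CH(COCH3): pendant –COCH3: carbonyl C bonded to two carbons → ketone.
  CO: –C(=O)– with carbon on both sides → ketone.
  CH(NH2): –NH2 on an sp³ carbon with no adjacent C=O → amine.
  CH(CH2NH2): pendant –CH2NH2: N on sp³ C, no adjacent C=O → amine.
  CH(COCH3): pendant –COCH3: carbonyl C bonded to two carbons → ketone.
  CH2NHCH2: C–N–C with sp³ carbons and no adjacent C=O → amine (secondary).
  CH(CH2OH): pendant –CH2OH on an sp³ backbone C → alcohol.
  CH(COOCH3): pendant –COOCH3: carbonyl C bonded to C and –OCH3 → ester.
  CH=CH2: C=C double bond → alkene.
Alcohol appears at: HOCH2, CH(CH2OH) → 2.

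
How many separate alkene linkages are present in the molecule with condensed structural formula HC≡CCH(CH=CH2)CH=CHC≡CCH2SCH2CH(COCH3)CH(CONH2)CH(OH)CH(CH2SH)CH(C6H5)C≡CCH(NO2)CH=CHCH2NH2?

3

Reading the structure from left to right:
  HC≡C: C≡C triple bond → alkyne.
  CH(CH=CH2): pendant –CH=CH2: C=C double bond → alkene.
  CH=CH: C=C double bond → alkene.
  C≡C: C≡C triple bond → alkyne.
  CH2SCH2: C–S–C linkage → sulfide (thioether).
  CH(COCH3): pendant –COCH3: carbonyl C bonded to two carbons → ketone.
  CH(CONH2): pendant –CONH2: carbonyl C bonded to C and N → amide.
  CH(OH): –OH on an sp³ carbon → alcohol (secondary).
  CH(CH2SH): pendant –CH2SH → thiol.
  CH(C6H5): pendant –C6H5: benzene ring → arene.
  C≡C: C≡C triple bond → alkyne.
  CH(NO2): –NO2 on an sp³ carbon → nitro (the N=O is not a carbonyl).
  CH=CH: C=C double bond → alkene.
  CH2NH2: –NH2 on an sp³ carbon with no adjacent C=O → amine.
Alkene appears at: CH(CH=CH2), CH=CH, CH=CH → 3.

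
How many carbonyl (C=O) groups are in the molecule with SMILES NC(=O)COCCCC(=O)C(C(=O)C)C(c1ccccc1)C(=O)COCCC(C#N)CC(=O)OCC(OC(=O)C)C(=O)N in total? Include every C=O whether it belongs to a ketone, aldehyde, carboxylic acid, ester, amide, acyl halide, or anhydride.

H2NCO: amide, 1 C=O (running total 1).
CO: ketone, 1 C=O (running total 2).
CH(COCH3): ketone, 1 C=O (running total 3).
CO: ketone, 1 C=O (running total 4).
CH2COOCH2: ester, 1 C=O (running total 5).
CH(OCOCH3): ester, 1 C=O (running total 6).
CONH2: amide, 1 C=O (running total 7).

7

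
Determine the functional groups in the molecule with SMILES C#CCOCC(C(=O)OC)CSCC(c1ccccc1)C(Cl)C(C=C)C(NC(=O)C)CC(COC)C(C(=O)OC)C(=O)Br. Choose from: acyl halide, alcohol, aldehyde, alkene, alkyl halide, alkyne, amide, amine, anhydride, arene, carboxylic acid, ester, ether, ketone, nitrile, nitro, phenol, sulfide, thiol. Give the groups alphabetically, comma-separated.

C≡C triple bond → alkyne.
C–O–C with sp³ carbons on both sides and no adjacent C=O → ether.
pendant –COOCH3: carbonyl C bonded to C and –OCH3 → ester.
C–S–C linkage → sulfide (thioether).
pendant –C6H5: benzene ring → arene.
halogen on an sp³ carbon → alkyl halide.
pendant –CH=CH2: C=C double bond → alkene.
pendant –NHC(=O)CH3: N bonded to a carbonyl → amide (not amine).
pendant –CH2OCH3: C–O–C linkage → ether.
pendant –COOCH3: carbonyl C bonded to C and –OCH3 → ester.
–C(=O)Br: carbonyl C bonded to C and to a halogen → acyl halide (not alkyl halide).

acyl halide, alkene, alkyl halide, alkyne, amide, arene, ester, ether, sulfide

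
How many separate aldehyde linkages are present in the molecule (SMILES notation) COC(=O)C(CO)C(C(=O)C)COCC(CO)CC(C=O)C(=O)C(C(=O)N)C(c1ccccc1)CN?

Reading the structure from left to right:
  CH3OOC: CH3O–C(=O)–: carbonyl C bonded to C and to –OCH3 → ester (not ketone + ether).
  CH(CH2OH): pendant –CH2OH on an sp³ backbone C → alcohol.
  CH(COCH3): pendant –COCH3: carbonyl C bonded to two carbons → ketone.
  CH2OCH2: C–O–C with sp³ carbons on both sides and no adjacent C=O → ether.
  CH(CH2OH): pendant –CH2OH on an sp³ backbone C → alcohol.
  CH(CHO): pendant –CHO: carbonyl C bonded to C and H → aldehyde.
  CO: –C(=O)– with carbon on both sides → ketone.
  CH(CONH2): pendant –CONH2: carbonyl C bonded to C and N → amide.
  CH(C6H5): pendant –C6H5: benzene ring → arene.
  CH2NH2: –NH2 on an sp³ carbon with no adjacent C=O → amine.
Aldehyde appears at: CH(CHO) → 1.

1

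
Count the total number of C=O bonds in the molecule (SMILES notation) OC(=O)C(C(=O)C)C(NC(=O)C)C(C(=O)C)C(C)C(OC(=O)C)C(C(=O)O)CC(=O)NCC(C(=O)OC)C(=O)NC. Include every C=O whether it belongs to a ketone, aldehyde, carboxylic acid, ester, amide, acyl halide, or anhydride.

HOOC: carboxylic acid, 1 C=O (running total 1).
CH(COCH3): ketone, 1 C=O (running total 2).
CH(NHCOCH3): amide, 1 C=O (running total 3).
CH(COCH3): ketone, 1 C=O (running total 4).
CH(OCOCH3): ester, 1 C=O (running total 5).
CH(COOH): carboxylic acid, 1 C=O (running total 6).
CH2CONHCH2: amide, 1 C=O (running total 7).
CH(COOCH3): ester, 1 C=O (running total 8).
CONHCH3: amide, 1 C=O (running total 9).

9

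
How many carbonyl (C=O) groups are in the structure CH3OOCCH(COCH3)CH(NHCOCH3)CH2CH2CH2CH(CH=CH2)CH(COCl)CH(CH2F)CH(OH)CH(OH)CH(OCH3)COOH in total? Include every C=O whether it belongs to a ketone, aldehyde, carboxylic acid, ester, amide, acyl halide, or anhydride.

5

CH3OOC: ester, 1 C=O (running total 1).
CH(COCH3): ketone, 1 C=O (running total 2).
CH(NHCOCH3): amide, 1 C=O (running total 3).
CH(COCl): acyl halide, 1 C=O (running total 4).
COOH: carboxylic acid, 1 C=O (running total 5).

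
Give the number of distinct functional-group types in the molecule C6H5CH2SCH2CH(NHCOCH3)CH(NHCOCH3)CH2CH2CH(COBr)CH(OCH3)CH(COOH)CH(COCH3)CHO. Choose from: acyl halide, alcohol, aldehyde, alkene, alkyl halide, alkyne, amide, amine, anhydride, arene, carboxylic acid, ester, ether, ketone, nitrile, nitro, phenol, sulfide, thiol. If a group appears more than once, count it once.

Reading the structure from left to right:
  C6H5: C6H5– phenyl ring → arene.
  CH2SCH2: C–S–C linkage → sulfide (thioether).
  CH(NHCOCH3): pendant –NHC(=O)CH3: N bonded to a carbonyl → amide (not amine).
  CH(NHCOCH3): pendant –NHC(=O)CH3: N bonded to a carbonyl → amide (not amine).
  CH(COBr): pendant –C(=O)X: carbonyl C bonded to C and halogen → acyl halide.
  CH(OCH3): pendant –OCH3: C–O–C with sp³ C, no adjacent C=O → ether.
  CH(COOH): pendant –COOH: carbonyl C bonded to C and –OH → carboxylic acid.
  CH(COCH3): pendant –COCH3: carbonyl C bonded to two carbons → ketone.
  CHO: terminal –CHO: carbonyl C bonded to H and C → aldehyde.
Distinct types present: acyl halide, aldehyde, amide, arene, carboxylic acid, ether, ketone, sulfide.

8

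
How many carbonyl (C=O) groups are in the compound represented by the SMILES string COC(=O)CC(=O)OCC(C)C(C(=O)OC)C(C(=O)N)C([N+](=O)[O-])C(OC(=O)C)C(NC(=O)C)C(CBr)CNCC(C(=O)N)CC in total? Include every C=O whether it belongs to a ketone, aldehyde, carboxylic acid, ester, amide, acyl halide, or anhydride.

CH3OOC: ester, 1 C=O (running total 1).
CH2COOCH2: ester, 1 C=O (running total 2).
CH(COOCH3): ester, 1 C=O (running total 3).
CH(CONH2): amide, 1 C=O (running total 4).
CH(OCOCH3): ester, 1 C=O (running total 5).
CH(NHCOCH3): amide, 1 C=O (running total 6).
CH(CONH2): amide, 1 C=O (running total 7).

7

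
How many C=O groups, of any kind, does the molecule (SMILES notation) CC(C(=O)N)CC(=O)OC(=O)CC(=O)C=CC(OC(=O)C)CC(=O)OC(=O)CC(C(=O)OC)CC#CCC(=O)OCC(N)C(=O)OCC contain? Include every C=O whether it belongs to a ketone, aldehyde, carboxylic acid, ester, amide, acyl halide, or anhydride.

10

CH(CONH2): amide, 1 C=O (running total 1).
CH2CO-O-COCH2: anhydride, 2 C=O (running total 3).
CO: ketone, 1 C=O (running total 4).
CH(OCOCH3): ester, 1 C=O (running total 5).
CH2CO-O-COCH2: anhydride, 2 C=O (running total 7).
CH(COOCH3): ester, 1 C=O (running total 8).
CH2COOCH2: ester, 1 C=O (running total 9).
COOCH2CH3: ester, 1 C=O (running total 10).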